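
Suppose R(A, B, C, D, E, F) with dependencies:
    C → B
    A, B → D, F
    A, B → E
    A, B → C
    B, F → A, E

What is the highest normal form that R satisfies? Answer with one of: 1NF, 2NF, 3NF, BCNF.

Candidate keys: {A, B}, {A, C}, {B, F}, {C, F}. Prime attributes: {A, B, C, F}.
For C → B we have {C}⁺ = {B, C}; {C} is not a superkey, so BCNF fails.
Since {B} ⊆ prime attributes and every other non-superkey FD also has a prime right side, the schema is in 3NF.

3NF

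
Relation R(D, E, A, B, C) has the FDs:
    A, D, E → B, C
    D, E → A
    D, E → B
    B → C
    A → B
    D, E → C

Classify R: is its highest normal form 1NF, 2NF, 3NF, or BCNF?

2NF

Candidate key: {D, E}. Prime attributes: {D, E}.
B → C breaks BCNF: {B}⁺ = {B, C}, so {B} is not a superkey.
B → C has non-prime {C} on the right and a non-superkey on the left, so 3NF fails.
Checking every proper subset of each key, none determines a non-prime attribute — 2NF is satisfied.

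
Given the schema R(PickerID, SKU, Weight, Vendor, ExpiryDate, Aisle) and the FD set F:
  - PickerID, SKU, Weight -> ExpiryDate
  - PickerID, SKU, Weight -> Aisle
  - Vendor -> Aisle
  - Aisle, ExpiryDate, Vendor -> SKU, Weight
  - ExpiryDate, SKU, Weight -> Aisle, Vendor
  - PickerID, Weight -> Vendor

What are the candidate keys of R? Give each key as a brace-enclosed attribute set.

Attributes never on any right-hand side: {PickerID} — every candidate key must contain it.
Closure of {ExpiryDate, PickerID, Vendor} is {Aisle, ExpiryDate, PickerID, SKU, Vendor, Weight}, the whole schema; {ExpiryDate, PickerID, Vendor} is a candidate key.
Closure of {ExpiryDate, PickerID, Weight} is {Aisle, ExpiryDate, PickerID, SKU, Vendor, Weight}, the whole schema; {ExpiryDate, PickerID, Weight} is a candidate key.
Closure of {PickerID, SKU, Weight} is {Aisle, ExpiryDate, PickerID, SKU, Vendor, Weight}, the whole schema; {PickerID, SKU, Weight} is a candidate key.
Any other superkey properly contains one of these, so there are no further candidate keys.

{ExpiryDate, PickerID, Vendor}, {ExpiryDate, PickerID, Weight}, {PickerID, SKU, Weight}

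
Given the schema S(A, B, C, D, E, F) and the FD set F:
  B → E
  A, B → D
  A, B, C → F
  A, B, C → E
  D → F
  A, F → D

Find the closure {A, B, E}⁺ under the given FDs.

Start with {A, B, E}.
A, B → D applies; add {D} → now {A, B, D, E}.
D → F applies; add {F} → now {A, B, D, E, F}.
No further FD applies.

{A, B, D, E, F}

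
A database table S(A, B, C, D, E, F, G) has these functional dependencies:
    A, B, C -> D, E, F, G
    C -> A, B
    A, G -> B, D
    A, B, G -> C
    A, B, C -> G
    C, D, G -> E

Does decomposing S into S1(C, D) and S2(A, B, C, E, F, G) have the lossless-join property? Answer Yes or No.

Yes

The shared attributes are {C} and {C}⁺ = {A, B, C, D, E, F, G}.
S1 is contained in that closure, so S1 ∩ S2 -> S1 holds and the join is lossless.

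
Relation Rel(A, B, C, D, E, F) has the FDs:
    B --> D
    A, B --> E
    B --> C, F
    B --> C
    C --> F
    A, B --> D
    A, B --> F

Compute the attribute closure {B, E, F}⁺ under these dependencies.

Start with {B, E, F}.
B --> D applies; add {D} → now {B, D, E, F}.
B --> C, F applies; add {C} → now {B, C, D, E, F}.
No further FD applies.

{B, C, D, E, F}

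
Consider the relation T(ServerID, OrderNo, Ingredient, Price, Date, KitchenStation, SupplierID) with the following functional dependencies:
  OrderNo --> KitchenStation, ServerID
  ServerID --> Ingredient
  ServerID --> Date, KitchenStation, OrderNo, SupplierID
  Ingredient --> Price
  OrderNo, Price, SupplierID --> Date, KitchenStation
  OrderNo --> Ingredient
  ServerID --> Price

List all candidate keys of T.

{OrderNo} is a candidate key since {OrderNo}⁺ = {Date, Ingredient, KitchenStation, OrderNo, Price, ServerID, SupplierID} covers every attribute.
{ServerID} is a candidate key since {ServerID}⁺ = {Date, Ingredient, KitchenStation, OrderNo, Price, ServerID, SupplierID} covers every attribute.
No proper subset of any of these is a key, and no other minimal superkey exists.

{OrderNo}, {ServerID}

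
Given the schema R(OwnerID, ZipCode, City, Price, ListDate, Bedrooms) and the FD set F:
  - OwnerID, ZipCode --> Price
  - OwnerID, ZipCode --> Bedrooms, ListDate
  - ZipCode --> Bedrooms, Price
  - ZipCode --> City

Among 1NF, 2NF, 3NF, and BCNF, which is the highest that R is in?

Candidate key: {OwnerID, ZipCode}. Prime attributes: {OwnerID, ZipCode}.
ZipCode --> Bedrooms, Price breaks BCNF: {ZipCode}⁺ = {Bedrooms, City, Price, ZipCode}, so {ZipCode} is not a superkey.
ZipCode --> Bedrooms, Price has non-prime {Bedrooms, Price} on the right and a non-superkey on the left, so 3NF fails.
The proper key subset {ZipCode} of {OwnerID, ZipCode} determines non-prime {Bedrooms, City, Price}, so the relation is not even in 2NF.

1NF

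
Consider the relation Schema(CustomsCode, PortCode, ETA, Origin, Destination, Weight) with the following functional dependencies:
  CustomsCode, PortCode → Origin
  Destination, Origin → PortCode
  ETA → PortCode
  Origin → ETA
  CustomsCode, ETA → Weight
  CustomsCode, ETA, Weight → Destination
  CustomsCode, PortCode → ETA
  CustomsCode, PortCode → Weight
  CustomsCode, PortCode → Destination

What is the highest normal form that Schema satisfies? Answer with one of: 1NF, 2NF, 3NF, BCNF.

Candidate keys: {CustomsCode, ETA}, {CustomsCode, Origin}, {CustomsCode, PortCode}. Prime attributes: {CustomsCode, ETA, Origin, PortCode}.
For Destination, Origin → PortCode we have {Destination, Origin}⁺ = {Destination, ETA, Origin, PortCode}; {Destination, Origin} is not a superkey, so BCNF fails.
Since {PortCode} ⊆ prime attributes and every other non-superkey FD also has a prime right side, the schema is in 3NF.

3NF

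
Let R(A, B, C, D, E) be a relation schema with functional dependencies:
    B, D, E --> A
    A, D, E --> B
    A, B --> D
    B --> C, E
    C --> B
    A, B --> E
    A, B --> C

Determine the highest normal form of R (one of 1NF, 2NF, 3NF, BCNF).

3NF

Candidate keys: {A, B}, {A, C}, {A, D, E}, {B, D}, {C, D}. Prime attributes: {A, B, C, D, E}.
For B --> C, E we have {B}⁺ = {B, C, E}; {B} is not a superkey, so BCNF fails.
Since {C, E} ⊆ prime attributes and every other non-superkey FD also has a prime right side, the schema is in 3NF.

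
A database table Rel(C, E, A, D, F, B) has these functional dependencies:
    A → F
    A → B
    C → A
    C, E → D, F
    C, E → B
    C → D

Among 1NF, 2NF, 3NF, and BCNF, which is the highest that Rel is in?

Candidate key: {C, E}. Prime attributes: {C, E}.
A → F: {A}⁺ = {A, B, F}, which is not all of the attributes, so the left side is not a superkey — BCNF is violated.
A → F determines the non-prime attribute {F} from a non-superkey — 3NF is violated.
The proper key subset {C} of {C, E} determines non-prime {A, B, D, F}, so the relation is not even in 2NF.

1NF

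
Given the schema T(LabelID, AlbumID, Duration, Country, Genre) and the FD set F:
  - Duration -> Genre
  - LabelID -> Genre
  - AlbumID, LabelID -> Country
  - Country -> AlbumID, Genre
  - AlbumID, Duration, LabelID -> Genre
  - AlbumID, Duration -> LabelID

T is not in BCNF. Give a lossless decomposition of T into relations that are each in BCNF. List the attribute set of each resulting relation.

{AlbumID, Country}; {AlbumID, Duration, LabelID}; {Country, LabelID}; {Duration, Genre}

Candidate keys of the original relation: {AlbumID, Duration}, {Country, Duration}.
In {AlbumID, Country, Duration, Genre, LabelID}, {Duration} is not a superkey ({Duration}⁺ restricted to this set is {Duration, Genre}), so split on Duration -> Genre into {Duration, Genre} and {AlbumID, Country, Duration, LabelID}.
{Duration, Genre} has no BCNF violation.
In {AlbumID, Country, Duration, LabelID}, {AlbumID, LabelID} is not a superkey ({AlbumID, LabelID}⁺ restricted to this set is {AlbumID, Country, LabelID}), so split on AlbumID, LabelID -> Country into {AlbumID, Country, LabelID} and {AlbumID, Duration, LabelID}.
In {AlbumID, Country, LabelID}, {Country} is not a superkey ({Country}⁺ restricted to this set is {AlbumID, Country}), so split on Country -> AlbumID into {AlbumID, Country} and {Country, LabelID}.
{AlbumID, Country} has no BCNF violation.
{Country, LabelID} has no BCNF violation.
{AlbumID, Duration, LabelID} has no BCNF violation.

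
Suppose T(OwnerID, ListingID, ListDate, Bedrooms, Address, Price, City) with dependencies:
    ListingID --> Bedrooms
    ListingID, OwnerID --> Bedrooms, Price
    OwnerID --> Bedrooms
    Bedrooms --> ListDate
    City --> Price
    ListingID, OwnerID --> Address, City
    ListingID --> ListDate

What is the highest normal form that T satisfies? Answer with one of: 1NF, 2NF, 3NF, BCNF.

Candidate key: {ListingID, OwnerID}. Prime attributes: {ListingID, OwnerID}.
For ListingID --> Bedrooms we have {ListingID}⁺ = {Bedrooms, ListDate, ListingID}; {ListingID} is not a superkey, so BCNF fails.
ListingID --> Bedrooms has non-prime {Bedrooms} on the right and a non-superkey on the left, so 3NF fails.
Since {ListingID} ⊂ {ListingID, OwnerID} and {ListingID}⁺ ⊇ {Bedrooms, ListDate} with {Bedrooms, ListDate} non-prime, there is a partial dependency; 2NF fails.

1NF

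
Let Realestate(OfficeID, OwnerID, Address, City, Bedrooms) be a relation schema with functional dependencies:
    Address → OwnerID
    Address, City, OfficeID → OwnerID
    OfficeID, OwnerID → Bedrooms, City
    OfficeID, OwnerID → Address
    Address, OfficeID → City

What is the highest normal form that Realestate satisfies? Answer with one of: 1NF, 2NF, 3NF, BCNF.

3NF

Candidate keys: {Address, OfficeID}, {OfficeID, OwnerID}. Prime attributes: {Address, OfficeID, OwnerID}.
Address → OwnerID breaks BCNF: {Address}⁺ = {Address, OwnerID}, so {Address} is not a superkey.
But every attribute on its right side ({OwnerID}) is prime, and the same holds for every other non-superkey FD, so 3NF still holds.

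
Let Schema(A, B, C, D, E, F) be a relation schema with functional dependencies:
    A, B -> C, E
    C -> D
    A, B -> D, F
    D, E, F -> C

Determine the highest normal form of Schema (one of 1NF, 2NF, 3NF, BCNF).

2NF

Candidate key: {A, B}. Prime attributes: {A, B}.
C -> D breaks BCNF: {C}⁺ = {C, D}, so {C} is not a superkey.
C -> D has non-prime {D} on the right and a non-superkey on the left, so 3NF fails.
No proper subset of a key has a non-prime attribute in its closure, so there is no partial dependency; 2NF holds.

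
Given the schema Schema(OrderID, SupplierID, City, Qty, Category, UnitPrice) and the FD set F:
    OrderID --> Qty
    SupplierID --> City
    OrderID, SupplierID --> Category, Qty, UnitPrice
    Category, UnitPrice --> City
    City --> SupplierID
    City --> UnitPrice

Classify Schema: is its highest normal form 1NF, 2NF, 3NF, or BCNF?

1NF

Candidate keys: {Category, OrderID, UnitPrice}, {City, OrderID}, {OrderID, SupplierID}. Prime attributes: {Category, City, OrderID, SupplierID, UnitPrice}.
OrderID --> Qty breaks BCNF: {OrderID}⁺ = {OrderID, Qty}, so {OrderID} is not a superkey.
OrderID --> Qty determines the non-prime attribute {Qty} from a non-superkey — 3NF is violated.
Since {OrderID} ⊂ {City, OrderID} and {OrderID}⁺ ⊇ {Qty} with {Qty} non-prime, there is a partial dependency; 2NF fails.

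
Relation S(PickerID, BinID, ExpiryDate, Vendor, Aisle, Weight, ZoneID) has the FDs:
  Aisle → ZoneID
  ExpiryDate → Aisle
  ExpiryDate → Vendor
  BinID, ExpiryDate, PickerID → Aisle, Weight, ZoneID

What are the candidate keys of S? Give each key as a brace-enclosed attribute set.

No FD produces {BinID, ExpiryDate, PickerID}, so they must be in every candidate key.
{BinID, ExpiryDate, PickerID} is a candidate key since {BinID, ExpiryDate, PickerID}⁺ = {Aisle, BinID, ExpiryDate, PickerID, Vendor, Weight, ZoneID} covers every attribute.
No other minimal set has full closure, so this is the only candidate key.

{BinID, ExpiryDate, PickerID}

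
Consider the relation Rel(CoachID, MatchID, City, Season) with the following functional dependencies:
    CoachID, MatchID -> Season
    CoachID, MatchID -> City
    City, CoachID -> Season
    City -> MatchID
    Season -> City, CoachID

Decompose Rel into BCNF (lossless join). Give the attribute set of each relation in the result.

{City, CoachID, Season}; {City, MatchID}

Candidate keys of the original relation: {City, CoachID}, {CoachID, MatchID}, {Season}.
In {City, CoachID, MatchID, Season}, {City} is not a superkey ({City}⁺ restricted to this set is {City, MatchID}), so split on City -> MatchID into {City, MatchID} and {City, CoachID, Season}.
{City, MatchID} is in BCNF.
{City, CoachID, Season} is in BCNF.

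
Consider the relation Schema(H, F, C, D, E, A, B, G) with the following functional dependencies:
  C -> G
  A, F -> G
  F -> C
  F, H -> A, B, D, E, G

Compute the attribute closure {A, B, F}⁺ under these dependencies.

{A, B, C, F, G}

Start with {A, B, F}.
A, F -> G applies; add {G} → now {A, B, F, G}.
F -> C applies; add {C} → now {A, B, C, F, G}.
No further FD applies.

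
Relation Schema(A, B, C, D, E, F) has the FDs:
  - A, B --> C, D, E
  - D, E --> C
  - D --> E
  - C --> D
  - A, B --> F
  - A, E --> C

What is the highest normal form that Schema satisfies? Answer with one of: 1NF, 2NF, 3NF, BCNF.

2NF

Candidate key: {A, B}. Prime attributes: {A, B}.
D, E --> C breaks BCNF: {D, E}⁺ = {C, D, E}, so {D, E} is not a superkey.
Because {C} is non-prime and the left side of D, E --> C is not a superkey, the relation is not in 3NF.
Checking every proper subset of each key, none determines a non-prime attribute — 2NF is satisfied.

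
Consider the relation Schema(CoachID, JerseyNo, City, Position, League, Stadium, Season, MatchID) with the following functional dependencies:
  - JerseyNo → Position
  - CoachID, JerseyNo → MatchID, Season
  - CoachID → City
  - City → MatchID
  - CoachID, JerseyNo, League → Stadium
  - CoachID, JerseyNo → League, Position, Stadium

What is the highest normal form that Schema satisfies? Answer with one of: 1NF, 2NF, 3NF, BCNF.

1NF

Candidate key: {CoachID, JerseyNo}. Prime attributes: {CoachID, JerseyNo}.
JerseyNo → Position: {JerseyNo}⁺ = {JerseyNo, Position}, which is not all of the attributes, so the left side is not a superkey — BCNF is violated.
JerseyNo → Position has non-prime {Position} on the right and a non-superkey on the left, so 3NF fails.
The proper key subset {CoachID} of {CoachID, JerseyNo} determines non-prime {City, MatchID}, so the relation is not even in 2NF.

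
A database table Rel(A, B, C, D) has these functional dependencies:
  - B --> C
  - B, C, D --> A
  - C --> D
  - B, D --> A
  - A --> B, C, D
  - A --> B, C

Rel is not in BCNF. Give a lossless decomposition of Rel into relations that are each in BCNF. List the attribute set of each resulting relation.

Candidate keys of the original relation: {A}, {B}.
In {A, B, C, D}, {C} is not a superkey ({C}⁺ restricted to this set is {C, D}), so split on C --> D into {C, D} and {A, B, C}.
{C, D} has no BCNF violation.
{A, B, C} has no BCNF violation.

{A, B, C}; {C, D}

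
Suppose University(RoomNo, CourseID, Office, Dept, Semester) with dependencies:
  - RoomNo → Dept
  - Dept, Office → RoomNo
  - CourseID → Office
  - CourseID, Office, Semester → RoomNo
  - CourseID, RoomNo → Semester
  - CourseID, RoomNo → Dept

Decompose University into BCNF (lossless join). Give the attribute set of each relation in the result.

{CourseID, Office}; {CourseID, RoomNo, Semester}; {Dept, RoomNo}

Candidate keys of the original relation: {CourseID, Dept}, {CourseID, RoomNo}, {CourseID, Semester}.
{CourseID, Dept, Office, RoomNo, Semester}: {RoomNo} determines {Dept, RoomNo} here but is not a superkey — split on RoomNo → Dept, giving {Dept, RoomNo} and {CourseID, Office, RoomNo, Semester}.
{Dept, RoomNo} is in BCNF.
{CourseID, Office, RoomNo, Semester}: {CourseID} determines {CourseID, Office} here but is not a superkey — split on CourseID → Office, giving {CourseID, Office} and {CourseID, RoomNo, Semester}.
{CourseID, Office} is in BCNF.
{CourseID, RoomNo, Semester} is in BCNF.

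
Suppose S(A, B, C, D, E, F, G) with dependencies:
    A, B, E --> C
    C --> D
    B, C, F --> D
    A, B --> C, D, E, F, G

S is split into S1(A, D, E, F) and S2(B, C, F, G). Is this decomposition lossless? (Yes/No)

The shared attributes are {F} and {F}⁺ = {F}.
Neither S1 nor S2 is contained in that closure, so the decomposition is lossy.

No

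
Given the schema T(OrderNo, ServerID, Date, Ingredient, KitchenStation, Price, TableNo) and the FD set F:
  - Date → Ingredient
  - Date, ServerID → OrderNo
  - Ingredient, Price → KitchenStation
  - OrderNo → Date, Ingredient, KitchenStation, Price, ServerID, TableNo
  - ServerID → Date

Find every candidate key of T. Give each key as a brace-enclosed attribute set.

{OrderNo}, {ServerID}

{OrderNo}⁺ = {Date, Ingredient, KitchenStation, OrderNo, Price, ServerID, TableNo}, which is every attribute, so {OrderNo} is a candidate key.
{ServerID}⁺ = {Date, Ingredient, KitchenStation, OrderNo, Price, ServerID, TableNo}, which is every attribute, so {ServerID} is a candidate key.
These are minimal and exhaustive — every other superkey contains one of them.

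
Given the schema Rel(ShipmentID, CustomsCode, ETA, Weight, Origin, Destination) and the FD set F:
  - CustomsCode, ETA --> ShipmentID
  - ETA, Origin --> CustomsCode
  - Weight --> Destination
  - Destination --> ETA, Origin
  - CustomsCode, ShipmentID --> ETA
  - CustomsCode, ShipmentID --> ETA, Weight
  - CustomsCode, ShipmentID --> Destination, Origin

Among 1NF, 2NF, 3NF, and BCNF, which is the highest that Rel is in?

Candidate keys: {CustomsCode, ETA}, {CustomsCode, ShipmentID}, {Destination}, {ETA, Origin}, {Weight}. Prime attributes: {CustomsCode, Destination, ETA, Origin, ShipmentID, Weight}.
Each dependency's left side is a superkey — BCNF holds.

BCNF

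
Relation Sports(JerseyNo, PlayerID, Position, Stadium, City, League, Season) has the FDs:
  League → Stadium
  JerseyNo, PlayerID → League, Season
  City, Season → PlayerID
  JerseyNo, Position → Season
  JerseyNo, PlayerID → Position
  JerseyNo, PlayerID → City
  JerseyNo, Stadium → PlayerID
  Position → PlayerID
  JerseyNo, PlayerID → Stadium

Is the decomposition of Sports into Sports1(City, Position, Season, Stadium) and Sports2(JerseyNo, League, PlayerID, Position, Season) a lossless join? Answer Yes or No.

No

Common attributes: {Position, Season}; their closure is {PlayerID, Position, Season}.
Neither Sports1 nor Sports2 is contained in that closure, so the decomposition is lossy.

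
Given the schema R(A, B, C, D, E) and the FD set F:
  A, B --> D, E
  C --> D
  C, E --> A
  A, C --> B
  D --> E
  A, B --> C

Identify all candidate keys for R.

{A, B}, {C}

{C}⁺ = {A, B, C, D, E} — all of the relation — so {C} is a candidate key.
{A, B}⁺ = {A, B, C, D, E} — all of the relation — so {A, B} is a candidate key.
These are minimal and exhaustive — every other superkey contains one of them.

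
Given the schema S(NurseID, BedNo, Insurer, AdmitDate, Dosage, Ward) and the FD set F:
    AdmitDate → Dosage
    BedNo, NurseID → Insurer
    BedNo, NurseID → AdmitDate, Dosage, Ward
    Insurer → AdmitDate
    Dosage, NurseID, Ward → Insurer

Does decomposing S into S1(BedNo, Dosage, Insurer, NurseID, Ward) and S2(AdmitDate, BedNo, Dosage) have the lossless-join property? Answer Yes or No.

No

The shared attributes are {BedNo, Dosage} and {BedNo, Dosage}⁺ = {BedNo, Dosage}.
The closure covers neither S1 nor S2 entirely; the join is not lossless.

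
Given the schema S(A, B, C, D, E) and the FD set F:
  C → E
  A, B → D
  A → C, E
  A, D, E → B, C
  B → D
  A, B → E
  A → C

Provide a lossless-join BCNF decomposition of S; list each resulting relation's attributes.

{A, B}; {A, C}; {B, D}; {C, E}

Candidate keys of the original relation: {A, B}, {A, D}.
In {A, B, C, D, E}, {C} is not a superkey ({C}⁺ restricted to this set is {C, E}), so split on C → E into {C, E} and {A, B, C, D}.
{C, E}: every determinant is a superkey — BCNF.
In {A, B, C, D}, {A} is not a superkey ({A}⁺ restricted to this set is {A, C}), so split on A → C into {A, C} and {A, B, D}.
{A, C}: every determinant is a superkey — BCNF.
In {A, B, D}, {B} is not a superkey ({B}⁺ restricted to this set is {B, D}), so split on B → D into {B, D} and {A, B}.
{B, D}: every determinant is a superkey — BCNF.
{A, B}: every determinant is a superkey — BCNF.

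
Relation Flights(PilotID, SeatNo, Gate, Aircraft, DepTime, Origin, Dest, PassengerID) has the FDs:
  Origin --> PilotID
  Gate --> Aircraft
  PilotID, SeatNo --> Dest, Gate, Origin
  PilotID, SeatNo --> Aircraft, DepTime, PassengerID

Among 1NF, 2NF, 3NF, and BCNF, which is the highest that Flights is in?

2NF

Candidate keys: {Origin, SeatNo}, {PilotID, SeatNo}. Prime attributes: {Origin, PilotID, SeatNo}.
Origin --> PilotID: {Origin}⁺ = {Origin, PilotID}, which is not all of the attributes, so the left side is not a superkey — BCNF is violated.
Gate --> Aircraft has non-prime {Aircraft} on the right and a non-superkey on the left, so 3NF fails.
No proper subset of a key has a non-prime attribute in its closure, so there is no partial dependency; 2NF holds.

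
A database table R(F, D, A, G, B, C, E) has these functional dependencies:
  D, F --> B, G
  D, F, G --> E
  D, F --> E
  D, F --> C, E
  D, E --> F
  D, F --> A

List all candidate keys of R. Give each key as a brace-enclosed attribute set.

{D, E}, {D, F}

{D} never appears on the right of any FD, so every key must include it.
Closure of {D, E} is {A, B, C, D, E, F, G}, the whole schema; {D, E} is a candidate key.
Closure of {D, F} is {A, B, C, D, E, F, G}, the whole schema; {D, F} is a candidate key.
These are minimal and exhaustive — every other superkey contains one of them.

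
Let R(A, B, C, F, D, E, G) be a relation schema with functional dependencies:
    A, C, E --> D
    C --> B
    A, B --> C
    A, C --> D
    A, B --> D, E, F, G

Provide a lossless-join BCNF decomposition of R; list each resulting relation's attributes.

Candidate keys of the original relation: {A, B}, {A, C}.
Within {A, B, C, D, E, F, G}: {C}⁺ ∩ {A, B, C, D, E, F, G} = {B, C}, not the whole set, so C --> B violates BCNF; decompose into {B, C} and {A, C, D, E, F, G}.
{B, C}: every determinant is a superkey — BCNF.
{A, C, D, E, F, G}: every determinant is a superkey — BCNF.

{A, C, D, E, F, G}; {B, C}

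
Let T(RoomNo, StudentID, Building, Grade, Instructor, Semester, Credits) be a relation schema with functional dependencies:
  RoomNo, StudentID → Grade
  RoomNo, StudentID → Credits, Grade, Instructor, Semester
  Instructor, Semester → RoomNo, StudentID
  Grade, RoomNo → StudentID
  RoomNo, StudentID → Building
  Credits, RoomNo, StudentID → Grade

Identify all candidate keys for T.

{Grade, RoomNo}, {Instructor, Semester}, {RoomNo, StudentID}

{Grade, RoomNo}⁺ = {Building, Credits, Grade, Instructor, RoomNo, Semester, StudentID}, which is every attribute, so {Grade, RoomNo} is a candidate key.
{Instructor, Semester}⁺ = {Building, Credits, Grade, Instructor, RoomNo, Semester, StudentID}, which is every attribute, so {Instructor, Semester} is a candidate key.
{RoomNo, StudentID}⁺ = {Building, Credits, Grade, Instructor, RoomNo, Semester, StudentID}, which is every attribute, so {RoomNo, StudentID} is a candidate key.
Any other superkey properly contains one of these, so there are no further candidate keys.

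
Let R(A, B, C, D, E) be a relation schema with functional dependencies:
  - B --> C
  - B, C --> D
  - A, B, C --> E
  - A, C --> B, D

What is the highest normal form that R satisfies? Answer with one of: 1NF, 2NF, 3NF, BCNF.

Candidate keys: {A, B}, {A, C}. Prime attributes: {A, B, C}.
B --> C: {B}⁺ = {B, C, D}, which is not all of the attributes, so the left side is not a superkey — BCNF is violated.
B, C --> D determines the non-prime attribute {D} from a non-superkey — 3NF is violated.
{B} is a proper subset of the key {A, B}, and {B}⁺ contains the non-prime attribute {D} — a partial dependency, so 2NF is violated.

1NF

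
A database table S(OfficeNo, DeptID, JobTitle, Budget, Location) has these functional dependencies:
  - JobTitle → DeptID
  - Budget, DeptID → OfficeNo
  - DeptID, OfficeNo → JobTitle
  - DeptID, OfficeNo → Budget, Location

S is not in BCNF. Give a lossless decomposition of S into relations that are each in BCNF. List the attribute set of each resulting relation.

Candidate keys of the original relation: {Budget, DeptID}, {Budget, JobTitle}, {DeptID, OfficeNo}, {JobTitle, OfficeNo}.
{Budget, DeptID, JobTitle, Location, OfficeNo}: {JobTitle} determines {DeptID, JobTitle} here but is not a superkey — split on JobTitle → DeptID, giving {DeptID, JobTitle} and {Budget, JobTitle, Location, OfficeNo}.
{DeptID, JobTitle} is in BCNF.
{Budget, JobTitle, Location, OfficeNo} is in BCNF.

{Budget, JobTitle, Location, OfficeNo}; {DeptID, JobTitle}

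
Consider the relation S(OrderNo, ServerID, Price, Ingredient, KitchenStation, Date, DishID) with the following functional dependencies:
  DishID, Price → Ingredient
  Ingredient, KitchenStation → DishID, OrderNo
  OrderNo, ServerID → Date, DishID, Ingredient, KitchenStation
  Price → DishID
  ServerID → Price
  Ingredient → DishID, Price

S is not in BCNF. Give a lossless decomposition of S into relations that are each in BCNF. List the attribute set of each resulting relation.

{Date, KitchenStation, OrderNo, ServerID}; {DishID, Ingredient, Price}; {Price, ServerID}

Candidate keys of the original relation: {KitchenStation, ServerID}, {OrderNo, ServerID}.
{Date, DishID, Ingredient, KitchenStation, OrderNo, Price, ServerID}: {DishID, Price} determines {DishID, Ingredient, Price} here but is not a superkey — split on DishID, Price → Ingredient, giving {DishID, Ingredient, Price} and {Date, DishID, KitchenStation, OrderNo, Price, ServerID}.
{DishID, Ingredient, Price}: every determinant is a superkey — BCNF.
{Date, DishID, KitchenStation, OrderNo, Price, ServerID}: {Price} determines {DishID, Price} here but is not a superkey — split on Price → DishID, giving {DishID, Price} and {Date, KitchenStation, OrderNo, Price, ServerID}.
{DishID, Price}: every determinant is a superkey — BCNF.
{Date, KitchenStation, OrderNo, Price, ServerID}: {ServerID} determines {Price, ServerID} here but is not a superkey — split on ServerID → Price, giving {Price, ServerID} and {Date, KitchenStation, OrderNo, ServerID}.
{Price, ServerID}: every determinant is a superkey — BCNF.
{Date, KitchenStation, OrderNo, ServerID}: every determinant is a superkey — BCNF.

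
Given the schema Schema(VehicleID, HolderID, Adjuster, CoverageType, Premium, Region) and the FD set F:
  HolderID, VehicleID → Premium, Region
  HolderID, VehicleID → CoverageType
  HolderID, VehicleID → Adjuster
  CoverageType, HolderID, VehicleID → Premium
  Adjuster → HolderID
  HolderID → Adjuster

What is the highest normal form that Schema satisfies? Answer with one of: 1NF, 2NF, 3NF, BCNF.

3NF

Candidate keys: {Adjuster, VehicleID}, {HolderID, VehicleID}. Prime attributes: {Adjuster, HolderID, VehicleID}.
Adjuster → HolderID breaks BCNF: {Adjuster}⁺ = {Adjuster, HolderID}, so {Adjuster} is not a superkey.
Its right-hand attributes {HolderID} are all prime, as are those of every other non-superkey FD — the relation is in 3NF.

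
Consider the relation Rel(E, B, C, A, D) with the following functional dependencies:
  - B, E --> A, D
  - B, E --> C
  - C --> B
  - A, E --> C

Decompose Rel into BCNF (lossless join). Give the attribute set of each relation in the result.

Candidate keys of the original relation: {A, E}, {B, E}, {C, E}.
Within {A, B, C, D, E}: {C}⁺ ∩ {A, B, C, D, E} = {B, C}, not the whole set, so C --> B violates BCNF; decompose into {B, C} and {A, C, D, E}.
{B, C} has no BCNF violation.
{A, C, D, E} has no BCNF violation.

{A, C, D, E}; {B, C}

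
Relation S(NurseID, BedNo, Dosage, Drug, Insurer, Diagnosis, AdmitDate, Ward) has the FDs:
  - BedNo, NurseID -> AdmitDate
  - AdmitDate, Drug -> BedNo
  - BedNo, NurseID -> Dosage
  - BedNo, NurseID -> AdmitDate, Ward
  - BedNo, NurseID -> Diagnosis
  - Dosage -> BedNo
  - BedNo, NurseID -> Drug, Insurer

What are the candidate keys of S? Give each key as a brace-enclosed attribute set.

{AdmitDate, Drug, NurseID}, {BedNo, NurseID}, {Dosage, NurseID}

No FD produces {NurseID}, so it must be in every candidate key.
{BedNo, NurseID} is a candidate key since {BedNo, NurseID}⁺ = {AdmitDate, BedNo, Diagnosis, Dosage, Drug, Insurer, NurseID, Ward} covers every attribute.
{Dosage, NurseID} is a candidate key since {Dosage, NurseID}⁺ = {AdmitDate, BedNo, Diagnosis, Dosage, Drug, Insurer, NurseID, Ward} covers every attribute.
{AdmitDate, Drug, NurseID} is a candidate key since {AdmitDate, Drug, NurseID}⁺ = {AdmitDate, BedNo, Diagnosis, Dosage, Drug, Insurer, NurseID, Ward} covers every attribute.
Any other superkey properly contains one of these, so there are no further candidate keys.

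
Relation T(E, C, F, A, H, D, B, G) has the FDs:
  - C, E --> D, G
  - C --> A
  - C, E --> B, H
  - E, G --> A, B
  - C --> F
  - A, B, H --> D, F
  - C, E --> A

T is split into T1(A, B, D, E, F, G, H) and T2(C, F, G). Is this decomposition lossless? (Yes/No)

The shared attributes are {F, G} and {F, G}⁺ = {F, G}.
Neither T1 nor T2 is contained in that closure, so the decomposition is lossy.

No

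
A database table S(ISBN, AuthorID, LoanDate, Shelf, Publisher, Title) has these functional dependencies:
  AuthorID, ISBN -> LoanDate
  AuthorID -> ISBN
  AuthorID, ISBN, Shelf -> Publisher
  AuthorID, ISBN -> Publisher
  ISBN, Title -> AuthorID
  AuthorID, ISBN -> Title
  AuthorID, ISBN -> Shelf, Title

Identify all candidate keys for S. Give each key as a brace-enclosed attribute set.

{AuthorID}, {ISBN, Title}

{AuthorID}⁺ = {AuthorID, ISBN, LoanDate, Publisher, Shelf, Title}, which is every attribute, so {AuthorID} is a candidate key.
{ISBN, Title}⁺ = {AuthorID, ISBN, LoanDate, Publisher, Shelf, Title}, which is every attribute, so {ISBN, Title} is a candidate key.
Any other superkey properly contains one of these, so there are no further candidate keys.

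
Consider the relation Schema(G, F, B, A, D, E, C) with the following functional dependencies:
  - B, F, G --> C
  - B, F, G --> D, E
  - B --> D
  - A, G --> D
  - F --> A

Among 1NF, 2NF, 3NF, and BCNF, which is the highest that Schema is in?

1NF

Candidate key: {B, F, G}. Prime attributes: {B, F, G}.
B --> D: {B}⁺ = {B, D}, which is not all of the attributes, so the left side is not a superkey — BCNF is violated.
B --> D determines the non-prime attribute {D} from a non-superkey — 3NF is violated.
Since {B} ⊂ {B, F, G} and {B}⁺ ⊇ {D} with {D} non-prime, there is a partial dependency; 2NF fails.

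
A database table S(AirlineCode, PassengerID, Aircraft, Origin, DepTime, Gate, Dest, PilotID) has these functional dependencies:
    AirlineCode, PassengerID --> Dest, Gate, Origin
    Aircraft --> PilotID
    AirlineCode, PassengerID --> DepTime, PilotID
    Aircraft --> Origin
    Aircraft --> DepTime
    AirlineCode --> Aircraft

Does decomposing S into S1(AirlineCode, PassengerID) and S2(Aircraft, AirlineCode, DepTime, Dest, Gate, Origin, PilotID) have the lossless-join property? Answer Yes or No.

No

S1 ∩ S2 = {AirlineCode}; its closure under F is {Aircraft, AirlineCode, DepTime, Origin, PilotID}.
S1 ⊄ {Aircraft, AirlineCode, DepTime, Origin, PilotID} and S2 ⊄ {Aircraft, AirlineCode, DepTime, Origin, PilotID}, so the split is lossy.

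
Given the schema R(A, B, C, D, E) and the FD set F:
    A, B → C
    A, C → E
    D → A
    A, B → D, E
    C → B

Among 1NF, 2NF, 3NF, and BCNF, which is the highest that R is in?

Candidate keys: {A, B}, {A, C}, {B, D}, {C, D}. Prime attributes: {A, B, C, D}.
For D → A we have {D}⁺ = {A, D}; {D} is not a superkey, so BCNF fails.
But every attribute on its right side ({A}) is prime, and the same holds for every other non-superkey FD, so 3NF still holds.

3NF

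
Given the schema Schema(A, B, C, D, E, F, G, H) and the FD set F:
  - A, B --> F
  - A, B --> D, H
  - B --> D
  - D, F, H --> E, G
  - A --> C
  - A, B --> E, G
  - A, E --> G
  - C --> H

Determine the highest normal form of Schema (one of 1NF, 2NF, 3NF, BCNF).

Candidate key: {A, B}. Prime attributes: {A, B}.
B --> D: {B}⁺ = {B, D}, which is not all of the attributes, so the left side is not a superkey — BCNF is violated.
Because {D} is non-prime and the left side of B --> D is not a superkey, the relation is not in 3NF.
Since {A} ⊂ {A, B} and {A}⁺ ⊇ {C, H} with {C, H} non-prime, there is a partial dependency; 2NF fails.

1NF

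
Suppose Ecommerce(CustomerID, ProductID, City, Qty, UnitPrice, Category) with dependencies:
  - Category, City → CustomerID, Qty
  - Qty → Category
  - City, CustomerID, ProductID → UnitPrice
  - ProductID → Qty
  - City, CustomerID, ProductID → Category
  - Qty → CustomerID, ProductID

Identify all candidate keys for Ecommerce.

{Category, City}, {City, ProductID}, {City, Qty}

Attributes never on any right-hand side: {City} — every candidate key must contain it.
Closure of {Category, City} is {Category, City, CustomerID, ProductID, Qty, UnitPrice}, the whole schema; {Category, City} is a candidate key.
Closure of {City, ProductID} is {Category, City, CustomerID, ProductID, Qty, UnitPrice}, the whole schema; {City, ProductID} is a candidate key.
Closure of {City, Qty} is {Category, City, CustomerID, ProductID, Qty, UnitPrice}, the whole schema; {City, Qty} is a candidate key.
No proper subset of any of these is a key, and no other minimal superkey exists.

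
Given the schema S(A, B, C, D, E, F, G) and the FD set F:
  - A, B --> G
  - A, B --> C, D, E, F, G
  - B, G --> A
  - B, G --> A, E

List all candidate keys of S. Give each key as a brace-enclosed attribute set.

{A, B}, {B, G}

No FD produces {B}, so it must be in every candidate key.
{A, B} is a candidate key since {A, B}⁺ = {A, B, C, D, E, F, G} covers every attribute.
{B, G} is a candidate key since {B, G}⁺ = {A, B, C, D, E, F, G} covers every attribute.
No proper subset of any of these is a key, and no other minimal superkey exists.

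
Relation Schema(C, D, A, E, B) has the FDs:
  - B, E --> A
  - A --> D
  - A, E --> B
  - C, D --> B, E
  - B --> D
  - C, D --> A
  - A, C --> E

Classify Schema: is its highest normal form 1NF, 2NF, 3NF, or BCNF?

3NF

Candidate keys: {A, C}, {B, C}, {C, D}. Prime attributes: {A, B, C, D}.
B, E --> A: {B, E}⁺ = {A, B, D, E}, which is not all of the attributes, so the left side is not a superkey — BCNF is violated.
Its right-hand attributes {A} are all prime, as are those of every other non-superkey FD — the relation is in 3NF.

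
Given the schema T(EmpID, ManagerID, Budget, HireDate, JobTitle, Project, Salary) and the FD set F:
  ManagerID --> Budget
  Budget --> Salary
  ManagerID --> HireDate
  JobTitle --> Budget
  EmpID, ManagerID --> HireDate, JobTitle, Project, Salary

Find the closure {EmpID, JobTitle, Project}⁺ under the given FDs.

Start with {EmpID, JobTitle, Project}.
JobTitle --> Budget applies; add {Budget} → now {Budget, EmpID, JobTitle, Project}.
Budget --> Salary applies; add {Salary} → now {Budget, EmpID, JobTitle, Project, Salary}.
No further FD applies.

{Budget, EmpID, JobTitle, Project, Salary}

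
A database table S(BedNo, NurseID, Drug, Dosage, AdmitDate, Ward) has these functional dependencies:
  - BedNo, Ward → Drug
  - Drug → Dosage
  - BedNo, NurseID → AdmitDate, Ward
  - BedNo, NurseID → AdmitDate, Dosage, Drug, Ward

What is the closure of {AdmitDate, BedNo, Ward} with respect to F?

{AdmitDate, BedNo, Dosage, Drug, Ward}

Start with {AdmitDate, BedNo, Ward}.
BedNo, Ward → Drug applies; add {Drug} → now {AdmitDate, BedNo, Drug, Ward}.
Drug → Dosage applies; add {Dosage} → now {AdmitDate, BedNo, Dosage, Drug, Ward}.
No further FD applies.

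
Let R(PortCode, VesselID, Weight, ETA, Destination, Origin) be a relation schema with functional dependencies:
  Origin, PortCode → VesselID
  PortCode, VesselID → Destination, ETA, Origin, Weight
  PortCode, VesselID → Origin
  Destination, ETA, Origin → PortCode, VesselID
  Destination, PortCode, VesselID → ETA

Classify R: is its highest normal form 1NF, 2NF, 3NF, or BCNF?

Candidate keys: {Destination, ETA, Origin}, {Origin, PortCode}, {PortCode, VesselID}. Prime attributes: {Destination, ETA, Origin, PortCode, VesselID}.
Every FD has a superkey on the left, so the relation is in BCNF.

BCNF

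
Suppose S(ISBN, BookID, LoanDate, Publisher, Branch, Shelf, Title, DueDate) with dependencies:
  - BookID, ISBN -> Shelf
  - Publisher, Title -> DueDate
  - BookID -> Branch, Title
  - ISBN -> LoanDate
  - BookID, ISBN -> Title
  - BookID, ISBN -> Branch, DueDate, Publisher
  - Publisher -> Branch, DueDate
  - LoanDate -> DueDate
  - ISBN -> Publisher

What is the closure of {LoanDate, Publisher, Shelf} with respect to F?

{Branch, DueDate, LoanDate, Publisher, Shelf}

Start with {LoanDate, Publisher, Shelf}.
Publisher -> Branch, DueDate applies; add {Branch, DueDate} → now {Branch, DueDate, LoanDate, Publisher, Shelf}.
No further FD applies.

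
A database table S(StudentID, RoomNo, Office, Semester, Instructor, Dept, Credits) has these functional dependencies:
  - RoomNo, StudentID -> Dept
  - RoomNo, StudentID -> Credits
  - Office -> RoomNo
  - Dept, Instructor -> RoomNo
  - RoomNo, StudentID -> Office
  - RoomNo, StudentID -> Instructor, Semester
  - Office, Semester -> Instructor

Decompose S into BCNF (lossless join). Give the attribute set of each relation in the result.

{Credits, Dept, Office, Semester, StudentID}; {Instructor, Office, Semester}; {Office, RoomNo}

Candidate keys of the original relation: {Dept, Instructor, StudentID}, {Office, StudentID}, {RoomNo, StudentID}.
Within {Credits, Dept, Instructor, Office, RoomNo, Semester, StudentID}: {Office}⁺ ∩ {Credits, Dept, Instructor, Office, RoomNo, Semester, StudentID} = {Office, RoomNo}, not the whole set, so Office -> RoomNo violates BCNF; decompose into {Office, RoomNo} and {Credits, Dept, Instructor, Office, Semester, StudentID}.
{Office, RoomNo} is in BCNF.
Within {Credits, Dept, Instructor, Office, Semester, StudentID}: {Office, Semester}⁺ ∩ {Credits, Dept, Instructor, Office, Semester, StudentID} = {Instructor, Office, Semester}, not the whole set, so Office, Semester -> Instructor violates BCNF; decompose into {Instructor, Office, Semester} and {Credits, Dept, Office, Semester, StudentID}.
{Instructor, Office, Semester} is in BCNF.
{Credits, Dept, Office, Semester, StudentID} is in BCNF.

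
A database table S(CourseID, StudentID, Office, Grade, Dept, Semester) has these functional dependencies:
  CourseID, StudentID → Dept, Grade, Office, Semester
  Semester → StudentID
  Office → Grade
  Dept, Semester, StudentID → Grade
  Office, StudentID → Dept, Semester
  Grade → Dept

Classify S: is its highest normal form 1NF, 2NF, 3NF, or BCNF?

2NF

Candidate keys: {CourseID, Semester}, {CourseID, StudentID}. Prime attributes: {CourseID, Semester, StudentID}.
Semester → StudentID: {Semester}⁺ = {Semester, StudentID}, which is not all of the attributes, so the left side is not a superkey — BCNF is violated.
Office → Grade determines the non-prime attribute {Grade} from a non-superkey — 3NF is violated.
No non-prime attribute depends on a proper subset of any candidate key, so 2NF holds.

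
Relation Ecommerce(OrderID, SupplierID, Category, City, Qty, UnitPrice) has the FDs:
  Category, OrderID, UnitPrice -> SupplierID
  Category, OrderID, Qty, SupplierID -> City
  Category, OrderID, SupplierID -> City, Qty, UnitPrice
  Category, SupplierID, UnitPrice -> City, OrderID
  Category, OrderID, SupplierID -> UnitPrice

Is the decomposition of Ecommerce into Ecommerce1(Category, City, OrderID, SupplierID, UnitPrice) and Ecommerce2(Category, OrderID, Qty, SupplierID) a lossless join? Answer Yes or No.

Ecommerce1 ∩ Ecommerce2 = {Category, OrderID, SupplierID}; its closure under F is {Category, City, OrderID, Qty, SupplierID, UnitPrice}.
Since Ecommerce1 ⊆ {Category, City, OrderID, Qty, SupplierID, UnitPrice}, the intersection is a superkey of Ecommerce1; the decomposition is lossless.

Yes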